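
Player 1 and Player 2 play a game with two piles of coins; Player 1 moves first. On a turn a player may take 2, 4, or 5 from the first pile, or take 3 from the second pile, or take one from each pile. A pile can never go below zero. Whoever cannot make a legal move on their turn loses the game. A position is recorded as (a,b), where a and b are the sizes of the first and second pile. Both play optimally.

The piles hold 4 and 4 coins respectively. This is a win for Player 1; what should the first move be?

Move to (2,4).

Compute win/loss labels from the base case upward. A position with no move is L. Any other position is W if it can reach an L in one move, else L.
No move ever increases a pile, so every position that can arise here has a ≤ 4 and b ≤ 4; it is enough to label the cells with 0 ≤ a ≤ 4 and 0 ≤ b ≤ 4.
Every move lowers a or b (never raises either), so fill the grid row by row in increasing a, and left to right within a row: each cell's successors are then already labelled.
      b=0  b=1  b=2  b=3  b=4
a=0:    L    L    L    W    W
a=1:    L    W    W    W    L
a=2:    W    W    W    L    L
a=3:    W    L    L    L    W
a=4:    W    W    W    W    W
Cells with no legal move (terminal, hence L): (0,0), (0,1), (0,2), (1,0).
The remaining L cells, each justified by listing all of its moves:
(1,4): L (options (1,1)(W), (0,3)(W) are all W)
(2,3): L (options (0,3)(W), (2,0)(W), (1,2)(W) are all W)
(2,4): L (options (0,4)(W), (2,1)(W), (1,3)(W) are all W)
(3,1): L (options (1,1)(W), (2,0)(W) are all W)
(3,2): L (options (1,2)(W), (2,1)(W) are all W)
(3,3): L (options (1,3)(W), (3,0)(W), (2,2)(W) are all W)
Every other cell has at least one move into one of the L cells above, so it is W.
From (4,4), the L positions reachable in one move are: (2,4), (3,3). Any move reaching one of these is winning.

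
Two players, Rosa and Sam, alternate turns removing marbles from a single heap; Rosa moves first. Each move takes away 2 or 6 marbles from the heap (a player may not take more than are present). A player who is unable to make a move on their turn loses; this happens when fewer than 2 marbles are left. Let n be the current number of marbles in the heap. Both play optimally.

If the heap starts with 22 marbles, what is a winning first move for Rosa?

Remove 2, leaving 20.

Work bottom-up. With no move the player to move loses. Otherwise the position is W if at least one move leads to an L position for the opponent, and L if every move leads to a W.
n=0: no move → L
n=1: no move → L
n=2: W (go to 0, an L position)
n=3: W (go to 1, an L position)
n=4: L (sole option 2(W) is W)
n=5: L (sole option 3(W) is W)
n=6: W (go to 4, an L position)
n=7: W (go to 5, an L position)
n=8: L (options 6(W), 2(W) are all W)
n=9: L (options 7(W), 3(W) are all W)
n=10: W (go to 8, an L position)
n=11: W (go to 9, an L position)
n=12: L (options 10(W), 6(W) are all W)
n=13: L (options 11(W), 7(W) are all W)
n=14: W (go to 12, an L position)
n=15: W (go to 13, an L position)
n=16: L (options 14(W), 10(W) are all W)
n=17: L (options 15(W), 11(W) are all W)
n=18: W (go to 16, an L position)
n=19: W (go to 17, an L position)
n=20: L (options 18(W), 14(W) are all W)
n=21: L (options 19(W), 15(W) are all W)
n=22: W (go to 20, an L position)
From 22, the L positions reachable in one move are: 20, 16. Any move reaching one of these is winning.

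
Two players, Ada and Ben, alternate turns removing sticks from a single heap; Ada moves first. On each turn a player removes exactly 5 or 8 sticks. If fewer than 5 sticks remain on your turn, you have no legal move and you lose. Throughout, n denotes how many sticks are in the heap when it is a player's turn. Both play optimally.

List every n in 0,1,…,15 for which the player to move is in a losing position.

0, 1, 2, 3, 4, 13, 14, 15

Label each position W (a win for the player to move) or L (a loss). A position with no legal move is L; any other position is W exactly when some move reaches an L, and L when every move reaches a W.
n=0: no move → L
n=1: no move → L
n=2: no move → L
n=3: no move → L
n=4: no move → L
n=5: →0(L), so W
n=6: →1(L), so W
n=7: →2(L), so W
n=8: →3(L), so W
n=9: →4(L), so W
n=10: →2(L), so W
n=11: →3(L), so W
n=12: →4(L), so W
n=13: →8(W), 5(W) — all W, so L
n=14: →9(W), 6(W) — all W, so L
n=15: →10(W), 7(W) — all W, so L
The losing starting values of n are exactly the entries labelled L in this table (8 of them).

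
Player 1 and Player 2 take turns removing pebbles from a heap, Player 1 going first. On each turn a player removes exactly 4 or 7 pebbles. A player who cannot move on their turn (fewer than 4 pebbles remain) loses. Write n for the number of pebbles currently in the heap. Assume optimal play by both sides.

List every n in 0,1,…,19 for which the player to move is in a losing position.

Work bottom-up. With no move the player to move loses. Otherwise the position is W if at least one move leads to an L position for the opponent, and L if every move leads to a W.
n=0: no move → L
n=1: no move → L
n=2: no move → L
n=3: no move → L
n=4: can move to 0, which is L ⇒ W
n=5: can move to 1, which is L ⇒ W
n=6: can move to 2, which is L ⇒ W
n=7: can move to 3, which is L ⇒ W
n=8: can move to 1, which is L ⇒ W
n=9: can move to 2, which is L ⇒ W
n=10: can move to 3, which is L ⇒ W
n=11: moves to 7(W), 4(W); every one is W ⇒ L
n=12: moves to 8(W), 5(W); every one is W ⇒ L
n=13: moves to 9(W), 6(W); every one is W ⇒ L
n=14: moves to 10(W), 7(W); every one is W ⇒ L
n=15: can move to 11, which is L ⇒ W
n=16: can move to 12, which is L ⇒ W
n=17: can move to 13, which is L ⇒ W
n=18: can move to 14, which is L ⇒ W
n=19: can move to 12, which is L ⇒ W
The losing starting values of n are exactly the entries labelled L in this table (8 of them).

0, 1, 2, 3, 11, 12, 13, 14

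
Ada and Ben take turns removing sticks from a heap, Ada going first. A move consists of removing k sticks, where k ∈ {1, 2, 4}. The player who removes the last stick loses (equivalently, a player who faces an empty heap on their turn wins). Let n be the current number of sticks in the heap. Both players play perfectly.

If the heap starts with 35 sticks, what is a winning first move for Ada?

Build the W/L table. Terminal = W. A non-terminal position is W if it has a move to some L; otherwise it is L.
n=0: no move; the opponent has just taken the last stick and therefore loses → W
n=1: only reaches 0(W), which is W → L
n=2: reaches L-position 1 → W
n=3: reaches L-position 1 → W
n=4: only reaches 3(W), 2(W), 0(W), all W → L
n=5: reaches L-position 4 → W
n=6: reaches L-position 4 → W
n=7: only reaches 6(W), 5(W), 3(W), all W → L
n=8: reaches L-position 7 → W
n=9: reaches L-position 7 → W
n=10: only reaches 9(W), 8(W), 6(W), all W → L
n=11: reaches L-position 10 → W
n=12: reaches L-position 10 → W
n=13: only reaches 12(W), 11(W), 9(W), all W → L
n=14: reaches L-position 13 → W
n=15: reaches L-position 13 → W
n=16: only reaches 15(W), 14(W), 12(W), all W → L
n=17: reaches L-position 16 → W
n=18: reaches L-position 16 → W
n=19: only reaches 18(W), 17(W), 15(W), all W → L
n=20: reaches L-position 19 → W
n=21: reaches L-position 19 → W
n=22: only reaches 21(W), 20(W), 18(W), all W → L
n=23: reaches L-position 22 → W
n=24: reaches L-position 22 → W
n=25: only reaches 24(W), 23(W), 21(W), all W → L
n=26: reaches L-position 25 → W
n=27: reaches L-position 25 → W
n=28: only reaches 27(W), 26(W), 24(W), all W → L
n=29: reaches L-position 28 → W
n=30: reaches L-position 28 → W
n=31: only reaches 30(W), 29(W), 27(W), all W → L
n=32: reaches L-position 31 → W
n=33: reaches L-position 31 → W
n=34: only reaches 33(W), 32(W), 30(W), all W → L
n=35: reaches L-position 34 → W
From 35, the L positions reachable in one move are: 34, 31. Any move reaching one of these is winning.

Remove 1, leaving 34.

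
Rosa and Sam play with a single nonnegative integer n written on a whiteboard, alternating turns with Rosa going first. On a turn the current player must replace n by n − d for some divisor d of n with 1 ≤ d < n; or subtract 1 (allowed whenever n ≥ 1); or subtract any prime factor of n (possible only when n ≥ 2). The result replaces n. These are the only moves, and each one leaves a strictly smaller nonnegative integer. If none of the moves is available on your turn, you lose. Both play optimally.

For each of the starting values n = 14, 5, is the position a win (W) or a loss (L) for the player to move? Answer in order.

Label each position W (a win for the player to move) or L (a loss). A position with no legal move is L; any other position is W exactly when some move reaches an L, and L when every move reaches a W.
n=0: no move → L
n=1: can move to 0, which is L ⇒ W
n=2: can move to 0, which is L ⇒ W
n=3: can move to 0, which is L ⇒ W
n=4: moves to 2(W), 3(W); every one is W ⇒ L
n=5: can move to 0, which is L ⇒ W
n=6: can move to 4, which is L ⇒ W
n=7: can move to 0, which is L ⇒ W
n=8: can move to 4, which is L ⇒ W
n=9: moves to 6(W), 8(W); every one is W ⇒ L
n=10: can move to 9, which is L ⇒ W
n=11: can move to 0, which is L ⇒ W
n=12: can move to 9, which is L ⇒ W
n=13: can move to 0, which is L ⇒ W
n=14: moves to 7(W), 12(W), 13(W); every one is W ⇒ L

14: L, 5: W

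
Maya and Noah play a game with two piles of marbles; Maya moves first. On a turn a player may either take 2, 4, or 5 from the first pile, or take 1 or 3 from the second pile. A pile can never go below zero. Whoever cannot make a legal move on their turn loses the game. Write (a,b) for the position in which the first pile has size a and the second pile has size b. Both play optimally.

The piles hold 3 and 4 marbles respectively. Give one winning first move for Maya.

Move to (1,4).

Build the W/L table. Terminal = L. A non-terminal position is W if it has a move to some L; otherwise it is L.
No move ever increases a pile, so every position that can arise here has a ≤ 3 and b ≤ 4; it is enough to label the cells with 0 ≤ a ≤ 3 and 0 ≤ b ≤ 4.
Every move lowers a or b (never raises either), so fill the grid row by row in increasing a, and left to right within a row: each cell's successors are then already labelled.
      b=0  b=1  b=2  b=3  b=4
a=0:    L    W    L    W    L
a=1:    L    W    L    W    L
a=2:    W    L    W    L    W
a=3:    W    L    W    L    W
Cells with no legal move (terminal, hence L): (0,0), (1,0).
The remaining L cells, each justified by listing all of its moves:
(0,2): only reaches (0,1)(W), which is W → L
(0,4): only reaches (0,3)(W), (0,1)(W), all W → L
(1,2): only reaches (1,1)(W), which is W → L
(1,4): only reaches (1,3)(W), (1,1)(W), all W → L
(2,1): only reaches (0,1)(W), (2,0)(W), all W → L
(2,3): only reaches (0,3)(W), (2,2)(W), (2,0)(W), all W → L
(3,1): only reaches (1,1)(W), (3,0)(W), all W → L
(3,3): only reaches (1,3)(W), (3,2)(W), (3,0)(W), all W → L
Every other cell has at least one move into one of the L cells above, so it is W.
From (3,4), the L positions reachable in one move are: (1,4), (3,3), (3,1). Any move reaching one of these is winning.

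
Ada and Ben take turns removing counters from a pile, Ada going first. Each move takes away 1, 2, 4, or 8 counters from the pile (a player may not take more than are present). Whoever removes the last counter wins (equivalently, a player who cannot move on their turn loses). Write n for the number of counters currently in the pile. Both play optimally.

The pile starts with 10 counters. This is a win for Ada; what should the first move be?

Remove 1, leaving 9.

Label each position W (a win for the player to move) or L (a loss). A position with no legal move is L; any other position is W exactly when some move reaches an L, and L when every move reaches a W.
n=0: no move → L
n=1: can move to 0, which is L ⇒ W
n=2: can move to 0, which is L ⇒ W
n=3: moves to 2(W), 1(W); every one is W ⇒ L
n=4: can move to 3, which is L ⇒ W
n=5: can move to 3, which is L ⇒ W
n=6: moves to 5(W), 4(W), 2(W); every one is W ⇒ L
n=7: can move to 6, which is L ⇒ W
n=8: can move to 6, which is L ⇒ W
n=9: moves to 8(W), 7(W), 5(W), 1(W); every one is W ⇒ L
n=10: can move to 9, which is L ⇒ W
From 10, the L positions reachable in one move are: 9, 6. Any move reaching one of these is winning.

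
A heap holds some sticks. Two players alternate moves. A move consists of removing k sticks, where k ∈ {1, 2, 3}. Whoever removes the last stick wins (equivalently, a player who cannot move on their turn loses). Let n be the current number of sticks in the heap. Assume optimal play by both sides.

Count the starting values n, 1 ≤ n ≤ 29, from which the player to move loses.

7

Use the standard recursion: the mover loses at a terminal position; elsewhere, the mover wins exactly when some move hands the opponent an L position.
n=0: no move → L
n=1: can move to 0, which is L ⇒ W
n=2: can move to 0, which is L ⇒ W
n=3: can move to 0, which is L ⇒ W
n=4: moves to 3(W), 2(W), 1(W); every one is W ⇒ L
n=5: can move to 4, which is L ⇒ W
n=6: can move to 4, which is L ⇒ W
n=7: can move to 4, which is L ⇒ W
n=8: moves to 7(W), 6(W), 5(W); every one is W ⇒ L
n=9: can move to 8, which is L ⇒ W
n=10: can move to 8, which is L ⇒ W
n=11: can move to 8, which is L ⇒ W
n=12: moves to 11(W), 10(W), 9(W); every one is W ⇒ L
n=13: can move to 12, which is L ⇒ W
n=14: can move to 12, which is L ⇒ W
n=15: can move to 12, which is L ⇒ W
n=16: moves to 15(W), 14(W), 13(W); every one is W ⇒ L
n=17: can move to 16, which is L ⇒ W
n=18: can move to 16, which is L ⇒ W
n=19: can move to 16, which is L ⇒ W
n=20: moves to 19(W), 18(W), 17(W); every one is W ⇒ L
n=21: can move to 20, which is L ⇒ W
n=22: can move to 20, which is L ⇒ W
n=23: can move to 20, which is L ⇒ W
n=24: moves to 23(W), 22(W), 21(W); every one is W ⇒ L
n=25: can move to 24, which is L ⇒ W
n=26: can move to 24, which is L ⇒ W
n=27: can move to 24, which is L ⇒ W
n=28: moves to 27(W), 26(W), 25(W); every one is W ⇒ L
n=29: can move to 28, which is L ⇒ W
L entries with 1 ≤ n ≤ 29 (n=0 is outside the asked range and is not counted): n = 4, 8, 12, 16, 20, 24, 28; that makes 7.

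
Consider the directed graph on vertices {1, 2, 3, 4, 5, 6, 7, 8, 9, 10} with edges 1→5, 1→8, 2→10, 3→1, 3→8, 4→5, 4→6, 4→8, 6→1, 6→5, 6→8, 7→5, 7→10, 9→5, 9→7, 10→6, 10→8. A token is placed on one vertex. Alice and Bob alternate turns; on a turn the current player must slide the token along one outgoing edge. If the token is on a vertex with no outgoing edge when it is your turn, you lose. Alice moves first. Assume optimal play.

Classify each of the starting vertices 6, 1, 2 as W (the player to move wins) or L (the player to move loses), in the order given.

Work bottom-up. With no move the player to move loses. Otherwise the position is W if at least one move leads to an L position for the opponent, and L if every move leads to a W.
Every edge goes from a vertex to one that appears earlier in the order 5, 8, 1, 6, 3, 10, 7, 2, 9, 4, so processing vertices in that order labels each vertex after all of its successors.
5: no outgoing edge → L
8: no outgoing edge → L
1: →8(L), so W
6: →8(L), so W
3: →8(L), so W
10: →8(L), so W
7: →5(L), so W
2: →10(W) only, which is W, so L
9: →5(L), so W
4: →8(L), so W

6: W, 1: W, 2: L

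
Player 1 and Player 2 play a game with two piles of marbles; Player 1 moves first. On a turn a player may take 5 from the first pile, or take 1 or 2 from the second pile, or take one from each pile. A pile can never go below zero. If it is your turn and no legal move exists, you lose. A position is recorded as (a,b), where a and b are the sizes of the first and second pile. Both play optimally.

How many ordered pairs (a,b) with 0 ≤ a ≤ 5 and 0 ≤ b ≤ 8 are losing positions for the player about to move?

Work bottom-up. With no move the player to move loses. Otherwise the position is W if at least one move leads to an L position for the opponent, and L if every move leads to a W.
Every move lowers a or b (never raises either), so fill the grid row by row in increasing a, and left to right within a row: each cell's successors are then already labelled.
      b=0  b=1  b=2  b=3  b=4  b=5  b=6  b=7  b=8
a=0:    L    W    W    L    W    W    L    W    W
a=1:    L    W    W    L    W    W    L    W    W
a=2:    L    W    W    L    W    W    L    W    W
a=3:    L    W    W    L    W    W    L    W    W
a=4:    L    W    W    L    W    W    L    W    W
a=5:    W    W    L    W    W    L    W    W    L
Cells with no legal move (terminal, hence L): (0,0), (1,0), (2,0), (3,0), (4,0).
The remaining L cells, each justified by listing all of its moves:
(0,3): →(0,2)(W), (0,1)(W) — all W, so L
(0,6): →(0,5)(W), (0,4)(W) — all W, so L
(1,3): →(1,2)(W), (1,1)(W), (0,2)(W) — all W, so L
(1,6): →(1,5)(W), (1,4)(W), (0,5)(W) — all W, so L
(2,3): →(2,2)(W), (2,1)(W), (1,2)(W) — all W, so L
(2,6): →(2,5)(W), (2,4)(W), (1,5)(W) — all W, so L
(3,3): →(3,2)(W), (3,1)(W), (2,2)(W) — all W, so L
(3,6): →(3,5)(W), (3,4)(W), (2,5)(W) — all W, so L
(4,3): →(4,2)(W), (4,1)(W), (3,2)(W) — all W, so L
(4,6): →(4,5)(W), (4,4)(W), (3,5)(W) — all W, so L
(5,2): →(0,2)(W), (5,1)(W), (5,0)(W), (4,1)(W) — all W, so L
(5,5): →(0,5)(W), (5,4)(W), (5,3)(W), (4,4)(W) — all W, so L
(5,8): →(0,8)(W), (5,7)(W), (5,6)(W), (4,7)(W) — all W, so L
Every other cell has at least one move into one of the L cells above, so it is W.
L cells per row: a=0: 3, a=1: 3, a=2: 3, a=3: 3, a=4: 3, a=5: 3; total 18.

18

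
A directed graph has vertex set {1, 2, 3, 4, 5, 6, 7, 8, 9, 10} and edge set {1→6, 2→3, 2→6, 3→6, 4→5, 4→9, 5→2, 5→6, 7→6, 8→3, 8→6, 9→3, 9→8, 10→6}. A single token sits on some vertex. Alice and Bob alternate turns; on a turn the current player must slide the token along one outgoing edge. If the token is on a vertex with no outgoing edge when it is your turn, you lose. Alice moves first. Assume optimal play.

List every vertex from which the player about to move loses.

6, 9

Label each position W (a win for the player to move) or L (a loss). A position with no legal move is L; any other position is W exactly when some move reaches an L, and L when every move reaches a W.
Every edge goes from a vertex to one that appears earlier in the order 6, 3, 2, 5, 8, 7, 9, 4, 10, 1, so processing vertices in that order labels each vertex after all of its successors.
6: no outgoing edge → L
3: →6(L), so W
2: →6(L), so W
5: →6(L), so W
8: →6(L), so W
7: →6(L), so W
9: →8(W), 3(W) — all W, so L
4: →9(L), so W
10: →6(L), so W
1: →6(L), so W
Reading off the rows marked L gives the requested list; there are 2 such vertices.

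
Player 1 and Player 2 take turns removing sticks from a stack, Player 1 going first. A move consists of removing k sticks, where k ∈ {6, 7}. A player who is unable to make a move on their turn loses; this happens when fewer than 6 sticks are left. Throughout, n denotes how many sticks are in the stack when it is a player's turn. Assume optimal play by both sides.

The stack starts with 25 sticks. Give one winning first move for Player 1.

Positions with no move are L. A position that does have a move is losing for the player to move precisely when every available move leads to a winning position for the opponent. Fill in the labels:
n=0: no move → L
n=1: no move → L
n=2: no move → L
n=3: no move → L
n=4: no move → L
n=5: no move → L
n=6: reaches L-position 0 → W
n=7: reaches L-position 1 → W
n=8: reaches L-position 2 → W
n=9: reaches L-position 3 → W
n=10: reaches L-position 4 → W
n=11: reaches L-position 5 → W
n=12: reaches L-position 5 → W
n=13: only reaches 7(W), 6(W), all W → L
n=14: only reaches 8(W), 7(W), all W → L
n=15: only reaches 9(W), 8(W), all W → L
n=16: only reaches 10(W), 9(W), all W → L
n=17: only reaches 11(W), 10(W), all W → L
n=18: only reaches 12(W), 11(W), all W → L
n=19: reaches L-position 13 → W
n=20: reaches L-position 14 → W
n=21: reaches L-position 15 → W
n=22: reaches L-position 16 → W
n=23: reaches L-position 17 → W
n=24: reaches L-position 18 → W
n=25: reaches L-position 18 → W
From 25, the L positions reachable in one move are: 18.

Remove 7, leaving 18.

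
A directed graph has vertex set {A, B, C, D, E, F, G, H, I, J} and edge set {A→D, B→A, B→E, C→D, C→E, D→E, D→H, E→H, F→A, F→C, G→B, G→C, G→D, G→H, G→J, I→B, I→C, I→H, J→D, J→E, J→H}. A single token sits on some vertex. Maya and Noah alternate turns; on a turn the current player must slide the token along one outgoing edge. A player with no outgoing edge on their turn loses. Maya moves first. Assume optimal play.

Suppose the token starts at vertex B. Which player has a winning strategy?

Build the W/L table. Terminal = L. A non-terminal position is W if it has a move to some L; otherwise it is L.
Every edge goes from a vertex to one that appears earlier in the order H, E, D, J, A, C, B, G, I, F, so processing vertices in that order labels each vertex after all of its successors.
H: no outgoing edge → L
E: reaches L-position H → W
D: reaches L-position H → W
J: reaches L-position H → W
A: only reaches D(W), which is W → L
C: only reaches D(W), E(W), all W → L
B: reaches L-position A → W
G: reaches L-position C → W
I: reaches L-position C → W
F: reaches L-position C → W
The starting position B is W: Maya should move to A, handing over an L position.

Maya wins.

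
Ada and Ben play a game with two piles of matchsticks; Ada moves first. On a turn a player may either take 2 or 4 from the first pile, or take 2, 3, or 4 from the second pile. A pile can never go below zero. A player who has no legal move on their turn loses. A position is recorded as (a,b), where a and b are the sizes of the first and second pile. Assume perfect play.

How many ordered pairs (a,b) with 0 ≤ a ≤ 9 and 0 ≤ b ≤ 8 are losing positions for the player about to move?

Work bottom-up. With no move the player to move loses. Otherwise the position is W if at least one move leads to an L position for the opponent, and L if every move leads to a W.
Every move lowers a or b (never raises either), so fill the grid row by row in increasing a, and left to right within a row: each cell's successors are then already labelled.
      b=0  b=1  b=2  b=3  b=4  b=5  b=6  b=7  b=8
a=0:    L    L    W    W    W    W    L    L    W
a=1:    L    L    W    W    W    W    L    L    W
a=2:    W    W    L    L    W    W    W    W    L
a=3:    W    W    L    L    W    W    W    W    L
a=4:    W    W    W    W    L    L    W    W    W
a=5:    W    W    W    W    L    L    W    W    W
a=6:    L    L    W    W    W    W    L    L    W
a=7:    L    L    W    W    W    W    L    L    W
a=8:    W    W    L    L    W    W    W    W    L
a=9:    W    W    L    L    W    W    W    W    L
Cells with no legal move (terminal, hence L): (0,0), (0,1), (1,0), (1,1).
The remaining L cells, each justified by listing all of its moves:
(0,6): L (options (0,4)(W), (0,3)(W), (0,2)(W) are all W)
(0,7): L (options (0,5)(W), (0,4)(W), (0,3)(W) are all W)
(1,6): L (options (1,4)(W), (1,3)(W), (1,2)(W) are all W)
(1,7): L (options (1,5)(W), (1,4)(W), (1,3)(W) are all W)
(2,2): L (options (0,2)(W), (2,0)(W) are all W)
(2,3): L (options (0,3)(W), (2,1)(W), (2,0)(W) are all W)
(2,8): L (options (0,8)(W), (2,6)(W), (2,5)(W), (2,4)(W) are all W)
(3,2): L (options (1,2)(W), (3,0)(W) are all W)
(3,3): L (options (1,3)(W), (3,1)(W), (3,0)(W) are all W)
(3,8): L (options (1,8)(W), (3,6)(W), (3,5)(W), (3,4)(W) are all W)
(4,4): L (options (2,4)(W), (0,4)(W), (4,2)(W), (4,1)(W), (4,0)(W) are all W)
(4,5): L (options (2,5)(W), (0,5)(W), (4,3)(W), (4,2)(W), (4,1)(W) are all W)
(5,4): L (options (3,4)(W), (1,4)(W), (5,2)(W), (5,1)(W), (5,0)(W) are all W)
(5,5): L (options (3,5)(W), (1,5)(W), (5,3)(W), (5,2)(W), (5,1)(W) are all W)
(6,0): L (options (4,0)(W), (2,0)(W) are all W)
(6,1): L (options (4,1)(W), (2,1)(W) are all W)
(6,6): L (options (4,6)(W), (2,6)(W), (6,4)(W), (6,3)(W), (6,2)(W) are all W)
(6,7): L (options (4,7)(W), (2,7)(W), (6,5)(W), (6,4)(W), (6,3)(W) are all W)
(7,0): L (options (5,0)(W), (3,0)(W) are all W)
(7,1): L (options (5,1)(W), (3,1)(W) are all W)
(7,6): L (options (5,6)(W), (3,6)(W), (7,4)(W), (7,3)(W), (7,2)(W) are all W)
(7,7): L (options (5,7)(W), (3,7)(W), (7,5)(W), (7,4)(W), (7,3)(W) are all W)
(8,2): L (options (6,2)(W), (4,2)(W), (8,0)(W) are all W)
(8,3): L (options (6,3)(W), (4,3)(W), (8,1)(W), (8,0)(W) are all W)
(8,8): L (options (6,8)(W), (4,8)(W), (8,6)(W), (8,5)(W), (8,4)(W) are all W)
(9,2): L (options (7,2)(W), (5,2)(W), (9,0)(W) are all W)
(9,3): L (options (7,3)(W), (5,3)(W), (9,1)(W), (9,0)(W) are all W)
(9,8): L (options (7,8)(W), (5,8)(W), (9,6)(W), (9,5)(W), (9,4)(W) are all W)
Every other cell has at least one move into one of the L cells above, so it is W.
L cells per row: a=0: 4, a=1: 4, a=2: 3, a=3: 3, a=4: 2, a=5: 2, a=6: 4, a=7: 4, a=8: 3, a=9: 3; total 32.

32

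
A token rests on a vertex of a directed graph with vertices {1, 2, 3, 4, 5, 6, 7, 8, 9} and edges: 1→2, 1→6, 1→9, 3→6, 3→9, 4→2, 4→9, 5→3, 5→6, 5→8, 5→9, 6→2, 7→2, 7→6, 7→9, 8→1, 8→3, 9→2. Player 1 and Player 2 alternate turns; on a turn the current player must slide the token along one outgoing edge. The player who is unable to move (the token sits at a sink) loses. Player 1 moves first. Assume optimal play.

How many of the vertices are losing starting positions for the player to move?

Positions with no move are L. A position that does have a move is losing for the player to move precisely when every available move leads to a winning position for the opponent. Fill in the labels:
Every edge goes from a vertex to one that appears earlier in the order 2, 9, 6, 7, 1, 3, 8, 4, 5, so processing vertices in that order labels each vertex after all of its successors.
2: no outgoing edge → L
9: W (go to 2, an L position)
6: W (go to 2, an L position)
7: W (go to 2, an L position)
1: W (go to 2, an L position)
3: L (options 6(W), 9(W) are all W)
8: W (go to 3, an L position)
4: W (go to 2, an L position)
5: W (go to 3, an L position)
The L vertices are 2, 3; that is 2 in all.

2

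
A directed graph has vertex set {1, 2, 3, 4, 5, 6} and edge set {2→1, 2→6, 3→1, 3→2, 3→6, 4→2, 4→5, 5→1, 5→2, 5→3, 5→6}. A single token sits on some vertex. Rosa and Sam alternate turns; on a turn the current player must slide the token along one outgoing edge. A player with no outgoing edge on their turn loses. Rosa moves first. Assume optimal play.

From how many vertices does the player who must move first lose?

3

Use the standard recursion: the mover loses at a terminal position; elsewhere, the mover wins exactly when some move hands the opponent an L position.
Every edge goes from a vertex to one that appears earlier in the order 1, 6, 2, 3, 5, 4, so processing vertices in that order labels each vertex after all of its successors.
1: no outgoing edge → L
6: no outgoing edge → L
2: W (go to 6, an L position)
3: W (go to 6, an L position)
5: W (go to 6, an L position)
4: L (options 5(W), 2(W) are all W)
The L vertices are 1, 4, 6; that is 3 in all.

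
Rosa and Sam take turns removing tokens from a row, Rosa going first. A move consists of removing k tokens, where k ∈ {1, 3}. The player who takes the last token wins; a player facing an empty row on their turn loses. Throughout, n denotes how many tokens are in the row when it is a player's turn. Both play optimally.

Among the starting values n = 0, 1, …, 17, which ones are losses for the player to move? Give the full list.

Compute win/loss labels from the base case upward. A position with no move is L. Any other position is W if it can reach an L in one move, else L.
n=0: no move → L
n=1: can move to 0, which is L ⇒ W
n=2: the only move is to 1(W), a W ⇒ L
n=3: can move to 2, which is L ⇒ W
n=4: moves to 3(W), 1(W); every one is W ⇒ L
n=5: can move to 4, which is L ⇒ W
n=6: moves to 5(W), 3(W); every one is W ⇒ L
n=7: can move to 6, which is L ⇒ W
n=8: moves to 7(W), 5(W); every one is W ⇒ L
n=9: can move to 8, which is L ⇒ W
n=10: moves to 9(W), 7(W); every one is W ⇒ L
n=11: can move to 10, which is L ⇒ W
n=12: moves to 11(W), 9(W); every one is W ⇒ L
n=13: can move to 12, which is L ⇒ W
n=14: moves to 13(W), 11(W); every one is W ⇒ L
n=15: can move to 14, which is L ⇒ W
n=16: moves to 15(W), 13(W); every one is W ⇒ L
n=17: can move to 16, which is L ⇒ W
Reading off the rows marked L gives the requested list; there are 9 such values of n.

0, 2, 4, 6, 8, 10, 12, 14, 16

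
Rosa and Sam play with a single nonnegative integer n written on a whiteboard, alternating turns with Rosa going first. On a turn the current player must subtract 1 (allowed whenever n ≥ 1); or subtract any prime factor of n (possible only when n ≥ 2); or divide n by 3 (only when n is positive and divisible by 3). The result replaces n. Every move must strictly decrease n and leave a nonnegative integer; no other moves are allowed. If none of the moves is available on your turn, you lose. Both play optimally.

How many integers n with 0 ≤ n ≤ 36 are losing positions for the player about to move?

10

Work bottom-up. With no move the player to move loses. Otherwise the position is W if at least one move leads to an L position for the opponent, and L if every move leads to a W.
n=0: no move → L
n=1: can move to 0, which is L ⇒ W
n=2: can move to 0, which is L ⇒ W
n=3: can move to 0, which is L ⇒ W
n=4: moves to 2(W), 3(W); every one is W ⇒ L
n=5: can move to 0, which is L ⇒ W
n=6: can move to 4, which is L ⇒ W
n=7: can move to 0, which is L ⇒ W
n=8: moves to 6(W), 7(W); every one is W ⇒ L
n=9: can move to 8, which is L ⇒ W
n=10: can move to 8, which is L ⇒ W
n=11: can move to 0, which is L ⇒ W
n=12: can move to 4, which is L ⇒ W
n=13: can move to 0, which is L ⇒ W
n=14: moves to 7(W), 12(W), 13(W); every one is W ⇒ L
n=15: can move to 14, which is L ⇒ W
n=16: can move to 14, which is L ⇒ W
n=17: can move to 0, which is L ⇒ W
n=18: moves to 6(W), 15(W), 16(W), 17(W); every one is W ⇒ L
n=19: can move to 0, which is L ⇒ W
n=20: can move to 18, which is L ⇒ W
n=21: can move to 14, which is L ⇒ W
n=22: moves to 11(W), 20(W), 21(W); every one is W ⇒ L
n=23: can move to 0, which is L ⇒ W
n=24: can move to 8, which is L ⇒ W
n=25: moves to 20(W), 24(W); every one is W ⇒ L
n=26: can move to 25, which is L ⇒ W
n=27: moves to 9(W), 24(W), 26(W); every one is W ⇒ L
n=28: can move to 27, which is L ⇒ W
n=29: can move to 0, which is L ⇒ W
n=30: can move to 25, which is L ⇒ W
n=31: can move to 0, which is L ⇒ W
n=32: moves to 30(W), 31(W); every one is W ⇒ L
n=33: can move to 22, which is L ⇒ W
n=34: can move to 32, which is L ⇒ W
n=35: moves to 28(W), 30(W), 34(W); every one is W ⇒ L
n=36: can move to 35, which is L ⇒ W
L entries with 0 ≤ n ≤ 36: n = 0, 4, 8, 14, 18, 22, 25, 27, 32, 35; that makes 10.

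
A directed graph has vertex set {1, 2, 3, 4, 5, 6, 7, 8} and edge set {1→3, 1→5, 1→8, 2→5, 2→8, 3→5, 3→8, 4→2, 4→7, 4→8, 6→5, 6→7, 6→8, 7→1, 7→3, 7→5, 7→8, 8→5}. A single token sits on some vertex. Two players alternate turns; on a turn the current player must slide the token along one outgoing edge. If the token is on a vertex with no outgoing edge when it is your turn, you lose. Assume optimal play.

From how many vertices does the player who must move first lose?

Use the standard recursion: the mover loses at a terminal position; elsewhere, the mover wins exactly when some move hands the opponent an L position.
Every edge goes from a vertex to one that appears earlier in the order 5, 8, 3, 1, 7, 2, 6, 4, so processing vertices in that order labels each vertex after all of its successors.
5: no outgoing edge → L
8: →5(L), so W
3: →5(L), so W
1: →5(L), so W
7: →5(L), so W
2: →5(L), so W
6: →5(L), so W
4: →2(W), 7(W), 8(W) — all W, so L
The L vertices are 4, 5; that is 2 in all.

2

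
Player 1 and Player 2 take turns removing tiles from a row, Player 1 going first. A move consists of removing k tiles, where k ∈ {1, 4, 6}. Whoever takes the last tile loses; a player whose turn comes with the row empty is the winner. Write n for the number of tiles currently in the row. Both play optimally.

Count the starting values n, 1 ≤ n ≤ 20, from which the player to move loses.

Use the standard recursion: the mover wins at a terminal position; elsewhere, the mover wins exactly when some move hands the opponent an L position.
n=0: no move; the opponent has just taken the last tile and therefore loses → W
n=1: →0(W) only, which is W, so L
n=2: →1(L), so W
n=3: →2(W) only, which is W, so L
n=4: →3(L), so W
n=5: →1(L), so W
n=6: →5(W), 2(W), 0(W) — all W, so L
n=7: →6(L), so W
n=8: →7(W), 4(W), 2(W) — all W, so L
n=9: →8(L), so W
n=10: →6(L), so W
n=11: →10(W), 7(W), 5(W) — all W, so L
n=12: →11(L), so W
n=13: →12(W), 9(W), 7(W) — all W, so L
n=14: →13(L), so W
n=15: →11(L), so W
n=16: →15(W), 12(W), 10(W) — all W, so L
n=17: →16(L), so W
n=18: →17(W), 14(W), 12(W) — all W, so L
n=19: →18(L), so W
n=20: →16(L), so W
L entries with 1 ≤ n ≤ 20 (the range starts at n=1): n = 1, 3, 6, 8, 11, 13, 16, 18; that makes 8.

8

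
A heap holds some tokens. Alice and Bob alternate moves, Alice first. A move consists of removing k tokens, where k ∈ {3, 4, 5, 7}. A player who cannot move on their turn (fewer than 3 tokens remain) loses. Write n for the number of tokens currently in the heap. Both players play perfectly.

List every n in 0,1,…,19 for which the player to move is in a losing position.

Compute win/loss labels from the base case upward. A position with no move is L. Any other position is W if it can reach an L in one move, else L.
n=0: no move → L
n=1: no move → L
n=2: no move → L
n=3: W (go to 0, an L position)
n=4: W (go to 1, an L position)
n=5: W (go to 2, an L position)
n=6: W (go to 2, an L position)
n=7: W (go to 2, an L position)
n=8: W (go to 1, an L position)
n=9: W (go to 2, an L position)
n=10: L (options 7(W), 6(W), 5(W), 3(W) are all W)
n=11: L (options 8(W), 7(W), 6(W), 4(W) are all W)
n=12: L (options 9(W), 8(W), 7(W), 5(W) are all W)
n=13: W (go to 10, an L position)
n=14: W (go to 11, an L position)
n=15: W (go to 12, an L position)
n=16: W (go to 12, an L position)
n=17: W (go to 12, an L position)
n=18: W (go to 11, an L position)
n=19: W (go to 12, an L position)
Reading off the rows marked L gives the requested list; there are 6 such values of n.

0, 1, 2, 10, 11, 12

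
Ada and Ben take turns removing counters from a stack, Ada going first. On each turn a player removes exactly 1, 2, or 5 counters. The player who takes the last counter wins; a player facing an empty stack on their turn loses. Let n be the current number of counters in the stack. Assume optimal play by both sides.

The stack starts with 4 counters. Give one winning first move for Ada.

Classify positions by backward induction: terminal positions (no move available) are L. From any other position, the mover wins iff some move reaches an L.
n=0: no move → L
n=1: can move to 0, which is L ⇒ W
n=2: can move to 0, which is L ⇒ W
n=3: moves to 2(W), 1(W); every one is W ⇒ L
n=4: can move to 3, which is L ⇒ W
From 4, the L positions reachable in one move are: 3.

Remove 1, leaving 3.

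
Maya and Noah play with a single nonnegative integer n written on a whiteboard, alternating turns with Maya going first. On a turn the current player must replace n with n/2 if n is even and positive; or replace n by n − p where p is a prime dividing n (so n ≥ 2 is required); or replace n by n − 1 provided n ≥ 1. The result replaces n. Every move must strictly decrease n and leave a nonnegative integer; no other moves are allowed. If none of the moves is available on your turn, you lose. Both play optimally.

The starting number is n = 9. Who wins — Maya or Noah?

Noah wins.

Work bottom-up. With no move the player to move loses. Otherwise the position is W if at least one move leads to an L position for the opponent, and L if every move leads to a W.
n=0: no move → L
n=1: W (go to 0, an L position)
n=2: W (go to 0, an L position)
n=3: W (go to 0, an L position)
n=4: L (options 2(W), 3(W) are all W)
n=5: W (go to 0, an L position)
n=6: W (go to 4, an L position)
n=7: W (go to 0, an L position)
n=8: W (go to 4, an L position)
n=9: L (options 6(W), 8(W) are all W)
The starting position 9 is L: whatever Maya does, the opponent receives a W position.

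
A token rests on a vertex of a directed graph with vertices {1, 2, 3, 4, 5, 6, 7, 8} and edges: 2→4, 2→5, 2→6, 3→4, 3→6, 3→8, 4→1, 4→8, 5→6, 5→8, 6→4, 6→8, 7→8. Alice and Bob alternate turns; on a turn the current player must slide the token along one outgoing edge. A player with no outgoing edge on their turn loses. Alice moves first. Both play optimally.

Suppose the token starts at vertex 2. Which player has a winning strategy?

Build the W/L table. Terminal = L. A non-terminal position is W if it has a move to some L; otherwise it is L.
Every edge goes from a vertex to one that appears earlier in the order 1, 8, 4, 6, 3, 5, 2, 7, so processing vertices in that order labels each vertex after all of its successors.
1: no outgoing edge → L
8: no outgoing edge → L
4: can move to 8, which is L ⇒ W
6: can move to 8, which is L ⇒ W
3: can move to 8, which is L ⇒ W
5: can move to 8, which is L ⇒ W
2: moves to 5(W), 6(W), 4(W); every one is W ⇒ L
7: can move to 8, which is L ⇒ W
The starting position 2 is L: whatever Alice does, the opponent receives a W position.

Bob wins.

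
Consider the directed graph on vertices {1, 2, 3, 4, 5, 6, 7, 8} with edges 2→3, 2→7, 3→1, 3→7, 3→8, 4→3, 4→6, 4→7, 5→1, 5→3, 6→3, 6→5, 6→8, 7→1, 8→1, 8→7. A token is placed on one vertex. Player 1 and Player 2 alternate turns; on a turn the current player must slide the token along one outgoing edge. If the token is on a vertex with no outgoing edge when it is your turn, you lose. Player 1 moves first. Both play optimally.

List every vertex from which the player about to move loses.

Use the standard recursion: the mover loses at a terminal position; elsewhere, the mover wins exactly when some move hands the opponent an L position.
Every edge goes from a vertex to one that appears earlier in the order 1, 7, 8, 3, 5, 6, 2, 4, so processing vertices in that order labels each vertex after all of its successors.
1: no outgoing edge → L
7: W (go to 1, an L position)
8: W (go to 1, an L position)
3: W (go to 1, an L position)
5: W (go to 1, an L position)
6: L (options 5(W), 3(W), 8(W) are all W)
2: L (options 3(W), 7(W) are all W)
4: W (go to 6, an L position)
Reading off the rows marked L gives the requested list; there are 3 such vertices.

1, 2, 6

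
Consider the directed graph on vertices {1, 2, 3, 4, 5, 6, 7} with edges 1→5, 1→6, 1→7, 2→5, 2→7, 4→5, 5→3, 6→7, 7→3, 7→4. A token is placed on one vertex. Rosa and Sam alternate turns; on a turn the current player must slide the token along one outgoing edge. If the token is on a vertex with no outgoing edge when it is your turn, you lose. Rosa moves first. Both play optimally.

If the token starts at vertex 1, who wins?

Rosa wins.

Use the standard recursion: the mover loses at a terminal position; elsewhere, the mover wins exactly when some move hands the opponent an L position.
Every edge goes from a vertex to one that appears earlier in the order 3, 5, 4, 7, 6, 2, 1, so processing vertices in that order labels each vertex after all of its successors.
3: no outgoing edge → L
5: W (go to 3, an L position)
4: L (sole option 5(W) is W)
7: W (go to 4, an L position)
6: L (sole option 7(W) is W)
2: L (options 7(W), 5(W) are all W)
1: W (go to 6, an L position)
From 1 Rosa can move to 6, reaching an L position.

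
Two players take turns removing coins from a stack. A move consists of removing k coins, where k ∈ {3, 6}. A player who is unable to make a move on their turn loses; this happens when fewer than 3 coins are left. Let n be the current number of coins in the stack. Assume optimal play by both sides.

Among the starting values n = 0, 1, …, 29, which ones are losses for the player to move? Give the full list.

0, 1, 2, 9, 10, 11, 18, 19, 20, 27, 28, 29

Build the W/L table. Terminal = L. A non-terminal position is W if it has a move to some L; otherwise it is L.
n=0: no move → L
n=1: no move → L
n=2: no move → L
n=3: →0(L), so W
n=4: →1(L), so W
n=5: →2(L), so W
n=6: →0(L), so W
n=7: →1(L), so W
n=8: →2(L), so W
n=9: →6(W), 3(W) — all W, so L
n=10: →7(W), 4(W) — all W, so L
n=11: →8(W), 5(W) — all W, so L
n=12: →9(L), so W
n=13: →10(L), so W
n=14: →11(L), so W
n=15: →9(L), so W
n=16: →10(L), so W
n=17: →11(L), so W
n=18: →15(W), 12(W) — all W, so L
n=19: →16(W), 13(W) — all W, so L
n=20: →17(W), 14(W) — all W, so L
n=21: →18(L), so W
n=22: →19(L), so W
n=23: →20(L), so W
n=24: →18(L), so W
n=25: →19(L), so W
n=26: →20(L), so W
n=27: →24(W), 21(W) — all W, so L
n=28: →25(W), 22(W) — all W, so L
n=29: →26(W), 23(W) — all W, so L
Reading off the rows marked L gives the requested list; there are 12 such values of n.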